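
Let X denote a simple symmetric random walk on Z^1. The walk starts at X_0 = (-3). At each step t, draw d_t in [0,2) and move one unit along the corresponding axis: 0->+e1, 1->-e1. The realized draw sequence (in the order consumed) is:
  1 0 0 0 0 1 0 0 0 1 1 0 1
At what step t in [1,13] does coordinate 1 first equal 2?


t=0: X=(-3), d=1 → -e1, X_1=(-4)
t=1: X=(-4), d=0 → +e1, X_2=(-3)
t=2: X=(-3), d=0 → +e1, X_3=(-2)
t=3: X=(-2), d=0 → +e1, X_4=(-1)
t=4: X=(-1), d=0 → +e1, X_5=(0)
t=5: X=(0), d=1 → -e1, X_6=(-1)
t=6: X=(-1), d=0 → +e1, X_7=(0)
t=7: X=(0), d=0 → +e1, X_8=(1)
t=8: X=(1), d=0 → +e1, X_9=(2)
t=9: X=(2), d=1 → -e1, X_10=(1)
t=10: X=(1), d=1 → -e1, X_11=(0)
t=11: X=(0), d=0 → +e1, X_12=(1)
t=12: X=(1), d=1 → -e1, X_13=(0)

9


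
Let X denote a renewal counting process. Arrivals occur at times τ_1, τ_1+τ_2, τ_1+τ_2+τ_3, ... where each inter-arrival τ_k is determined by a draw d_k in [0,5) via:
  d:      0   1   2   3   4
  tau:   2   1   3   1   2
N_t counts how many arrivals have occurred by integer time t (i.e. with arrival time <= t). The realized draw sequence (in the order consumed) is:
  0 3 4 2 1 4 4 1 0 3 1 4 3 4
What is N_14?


draw d_1=0: τ_1=2, arrival time A_1=2
draw d_2=3: τ_2=1, arrival time A_2=3
draw d_3=4: τ_3=2, arrival time A_3=5
draw d_4=2: τ_4=3, arrival time A_4=8
draw d_5=1: τ_5=1, arrival time A_5=9
draw d_6=4: τ_6=2, arrival time A_6=11
draw d_7=4: τ_7=2, arrival time A_7=13
draw d_8=1: τ_8=1, arrival time A_8=14
draw d_9=0: τ_9=2, arrival time A_9=16
draw d_10=3: τ_10=1, arrival time A_10=17
draw d_11=1: τ_11=1, arrival time A_11=18
draw d_12=4: τ_12=2, arrival time A_12=20
draw d_13=3: τ_13=1, arrival time A_13=21
draw d_14=4: τ_14=2, arrival time A_14=23
N_t over t=0..14: 0:0 1:0 2:1 3:2 4:2 5:3 6:3 7:3 8:4 9:5 10:5 11:6 12:6 13:7 14:8

8


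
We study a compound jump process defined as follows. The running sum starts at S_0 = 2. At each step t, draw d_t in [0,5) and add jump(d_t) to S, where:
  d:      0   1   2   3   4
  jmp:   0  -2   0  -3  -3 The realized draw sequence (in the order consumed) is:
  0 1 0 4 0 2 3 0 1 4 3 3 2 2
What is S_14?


t=0: S=2, d=0, jump=0, S_1=2
t=1: S=2, d=1, jump=-2, S_2=0
t=2: S=0, d=0, jump=0, S_3=0
t=3: S=0, d=4, jump=-3, S_4=-3
t=4: S=-3, d=0, jump=0, S_5=-3
t=5: S=-3, d=2, jump=0, S_6=-3
t=6: S=-3, d=3, jump=-3, S_7=-6
t=7: S=-6, d=0, jump=0, S_8=-6
t=8: S=-6, d=1, jump=-2, S_9=-8
t=9: S=-8, d=4, jump=-3, S_10=-11
t=10: S=-11, d=3, jump=-3, S_11=-14
t=11: S=-14, d=3, jump=-3, S_12=-17
t=12: S=-17, d=2, jump=0, S_13=-17
t=13: S=-17, d=2, jump=0, S_14=-17

-17


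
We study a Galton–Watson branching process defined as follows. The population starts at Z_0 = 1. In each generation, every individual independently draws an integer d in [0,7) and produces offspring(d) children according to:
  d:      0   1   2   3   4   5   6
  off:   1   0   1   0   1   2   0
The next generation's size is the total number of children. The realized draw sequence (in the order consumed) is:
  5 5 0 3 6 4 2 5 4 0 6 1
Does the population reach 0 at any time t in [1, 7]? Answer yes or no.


gen 0: Z_0=1, draws=[5], offspring=[2], Z_1=2
gen 1: Z_1=2, draws=[5, 0], offspring=[2, 1], Z_2=3
gen 2: Z_2=3, draws=[3, 6, 4], offspring=[0, 0, 1], Z_3=1
gen 3: Z_3=1, draws=[2], offspring=[1], Z_4=1
gen 4: Z_4=1, draws=[5], offspring=[2], Z_5=2
gen 5: Z_5=2, draws=[4, 0], offspring=[1, 1], Z_6=2
gen 6: Z_6=2, draws=[6, 1], offspring=[0, 0], Z_7=0

yes


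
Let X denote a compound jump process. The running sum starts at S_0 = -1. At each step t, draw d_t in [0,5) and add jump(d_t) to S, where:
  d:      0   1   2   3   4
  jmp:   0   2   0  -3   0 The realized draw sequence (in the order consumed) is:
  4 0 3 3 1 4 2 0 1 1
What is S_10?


t=0: S=-1, d=4, jump=0, S_1=-1
t=1: S=-1, d=0, jump=0, S_2=-1
t=2: S=-1, d=3, jump=-3, S_3=-4
t=3: S=-4, d=3, jump=-3, S_4=-7
t=4: S=-7, d=1, jump=2, S_5=-5
t=5: S=-5, d=4, jump=0, S_6=-5
t=6: S=-5, d=2, jump=0, S_7=-5
t=7: S=-5, d=0, jump=0, S_8=-5
t=8: S=-5, d=1, jump=2, S_9=-3
t=9: S=-3, d=1, jump=2, S_10=-1

-1


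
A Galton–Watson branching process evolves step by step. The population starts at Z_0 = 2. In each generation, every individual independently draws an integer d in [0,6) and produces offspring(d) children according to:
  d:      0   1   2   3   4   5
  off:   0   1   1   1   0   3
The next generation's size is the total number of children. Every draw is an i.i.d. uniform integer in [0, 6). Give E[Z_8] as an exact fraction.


Outcome values over d=0..5: [0, 1, 1, 1, 0, 3]
Σy = 6, Σy² = 12, M = 6
μ = 6/6 = 1,  σ² = 12/6 − (1)² = 1
E[Z_0] = 2
E[Z_1] = 1·E[Z_0] = 2
E[Z_2] = 1·E[Z_1] = 2
E[Z_3] = 1·E[Z_2] = 2
E[Z_4] = 1·E[Z_3] = 2
E[Z_5] = 1·E[Z_4] = 2
E[Z_6] = 1·E[Z_5] = 2
E[Z_7] = 1·E[Z_6] = 2
E[Z_8] = 1·E[Z_7] = 2

2


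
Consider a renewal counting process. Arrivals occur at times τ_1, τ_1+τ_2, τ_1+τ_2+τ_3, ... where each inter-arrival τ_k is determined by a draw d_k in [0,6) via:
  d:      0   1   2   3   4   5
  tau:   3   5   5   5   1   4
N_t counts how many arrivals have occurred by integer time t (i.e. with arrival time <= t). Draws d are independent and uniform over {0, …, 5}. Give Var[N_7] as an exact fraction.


35914542863/78364164096

Inter-arrival values over d=0..5: [3, 5, 5, 5, 1, 4]
Each d has probability 1/6, so the pmf of τ is: f(1) = 1/6, f(3) = 1/6, f(4) = 1/6, f(5) = 1/2
Let p_n(j) = P(N_n = j), with p_0 = [1]. Condition on τ_1: p_n(0) = P(τ > n), and for j >= 1, p_n(j) = Σ_{k<=n} f(k)·p_{n−k}(j−1)
p_1 = [5/6, 1/6]  (j = 0..1)
p_2 = [5/6, 5/36, 1/36]  (j = 0..2)
p_3 = [2/3, 11/36, 5/216, 1/216]  (j = 0..3)
p_4 = [1/2, 5/12, 17/216, 5/1296, 1/1296]  (j = 0..4)
p_5 = [0, 31/36, 13/108, 23/1296, 5/7776, 1/7776]  (j = 0..5)
p_6 = [0, 2/3, 65/216, 37/1296, 29/7776, 5/46656, 1/46656]  (j = 0..6)
p_7 = [0, 11/18, 65/216, 35/432, 1/162, 35/46656, 5/279936, 1/279936]  (j = 0..7)
E[N_7] = Σ j·p_7(j) = 415591/279936;  E[N_7²] = Σ j²·p_7(j) = 745279/279936
Var[N_7] = 745279/279936 − (415591/279936)² = 35914542863/78364164096


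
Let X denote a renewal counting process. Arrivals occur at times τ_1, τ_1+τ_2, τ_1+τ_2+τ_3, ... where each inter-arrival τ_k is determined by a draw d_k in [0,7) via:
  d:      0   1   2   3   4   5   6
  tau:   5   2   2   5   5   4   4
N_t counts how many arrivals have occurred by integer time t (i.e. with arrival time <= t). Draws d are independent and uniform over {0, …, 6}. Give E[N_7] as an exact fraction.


Inter-arrival values over d=0..6: [5, 2, 2, 5, 5, 4, 4]
Each d has probability 1/7, so the pmf of τ is: f(2) = 2/7, f(4) = 2/7, f(5) = 3/7
Renewal equation for m(n) = E[N_n]: condition on τ_1 = k (if k <= n, one arrival plus a fresh copy on the remaining n−k steps): m(n) = F(n) + Σ_{k<=n} f(k)·m(n−k), where F(n) = P(τ <= n) and m(0) = 0
m(1) = F(1) = 0
m(2) = F(2) = 2/7
m(3) = F(3) = 2/7
m(4) = F(4) + f(2)·m(2) = 4/7 + 2/7·2/7 = 32/49
m(5) = F(5) + f(2)·m(3) = 1 + 2/7·2/7 = 53/49
m(6) = F(6) + f(2)·m(4) + f(4)·m(2) = 1 + 2/7·32/49 + 2/7·2/7 = 435/343
m(7) = F(7) + f(2)·m(5) + f(4)·m(3) + f(5)·m(2) = 1 + 2/7·53/49 + 2/7·2/7 + 3/7·2/7 = 519/343
E[N_7] = m(7) = 519/343

519/343


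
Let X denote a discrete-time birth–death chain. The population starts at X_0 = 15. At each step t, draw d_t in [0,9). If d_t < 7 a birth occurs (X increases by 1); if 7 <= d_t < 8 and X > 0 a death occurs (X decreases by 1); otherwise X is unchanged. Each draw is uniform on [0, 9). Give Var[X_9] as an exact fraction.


X can drop by at most 1 per step and X_0 = 15 > T = 9, so X_t >= 15 − t >= 6 > 0 for every t <= 9: the floor at 0 (the 'and X > 0' condition) never binds. Hence X_9 = X_0 + Σ_{t<9} Y_t with i.i.d. increments Y_t = y(d_t) ∈ {+1, −1, 0}.
Outcome values over d=0..8: [1, 1, 1, 1, 1, 1, 1, -1, 0]
Σy = 6, Σy² = 8, M = 9
μ = 6/9 = 2/3,  σ² = 8/9 − (2/3)² = 4/9
Independent increments: Var[X_9] = 9·σ² = 9·(4/9) = 4

4


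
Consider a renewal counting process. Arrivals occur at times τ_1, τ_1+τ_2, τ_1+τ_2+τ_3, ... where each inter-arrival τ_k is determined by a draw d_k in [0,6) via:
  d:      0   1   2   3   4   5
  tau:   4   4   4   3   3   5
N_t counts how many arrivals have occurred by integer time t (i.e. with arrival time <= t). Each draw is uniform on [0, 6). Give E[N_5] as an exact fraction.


1

Inter-arrival values over d=0..5: [4, 4, 4, 3, 3, 5]
Each d has probability 1/6, so the pmf of τ is: f(3) = 1/3, f(4) = 1/2, f(5) = 1/6
Renewal equation for m(n) = E[N_n]: condition on τ_1 = k (if k <= n, one arrival plus a fresh copy on the remaining n−k steps): m(n) = F(n) + Σ_{k<=n} f(k)·m(n−k), where F(n) = P(τ <= n) and m(0) = 0
m(1) = F(1) = 0
m(2) = F(2) = 0
m(3) = F(3) = 1/3
m(4) = F(4) = 5/6
m(5) = F(5) = 1
E[N_5] = m(5) = 1


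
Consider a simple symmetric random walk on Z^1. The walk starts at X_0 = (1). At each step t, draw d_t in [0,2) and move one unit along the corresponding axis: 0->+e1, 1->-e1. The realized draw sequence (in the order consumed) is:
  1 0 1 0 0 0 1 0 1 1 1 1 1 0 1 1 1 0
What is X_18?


(-3)

t=0: X=(1), d=1 → -e1, X_1=(0)
t=1: X=(0), d=0 → +e1, X_2=(1)
t=2: X=(1), d=1 → -e1, X_3=(0)
t=3: X=(0), d=0 → +e1, X_4=(1)
t=4: X=(1), d=0 → +e1, X_5=(2)
t=5: X=(2), d=0 → +e1, X_6=(3)
t=6: X=(3), d=1 → -e1, X_7=(2)
t=7: X=(2), d=0 → +e1, X_8=(3)
t=8: X=(3), d=1 → -e1, X_9=(2)
t=9: X=(2), d=1 → -e1, X_10=(1)
t=10: X=(1), d=1 → -e1, X_11=(0)
t=11: X=(0), d=1 → -e1, X_12=(-1)
t=12: X=(-1), d=1 → -e1, X_13=(-2)
t=13: X=(-2), d=0 → +e1, X_14=(-1)
t=14: X=(-1), d=1 → -e1, X_15=(-2)
t=15: X=(-2), d=1 → -e1, X_16=(-3)
t=16: X=(-3), d=1 → -e1, X_17=(-4)
t=17: X=(-4), d=0 → +e1, X_18=(-3)


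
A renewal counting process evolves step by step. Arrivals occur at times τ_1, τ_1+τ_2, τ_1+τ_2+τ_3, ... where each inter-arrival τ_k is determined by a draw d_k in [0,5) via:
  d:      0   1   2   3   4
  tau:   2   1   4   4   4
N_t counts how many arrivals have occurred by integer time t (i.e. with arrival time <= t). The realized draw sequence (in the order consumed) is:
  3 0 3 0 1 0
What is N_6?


2

draw d_1=3: τ_1=4, arrival time A_1=4
draw d_2=0: τ_2=2, arrival time A_2=6
draw d_3=3: τ_3=4, arrival time A_3=10
draw d_4=0: τ_4=2, arrival time A_4=12
draw d_5=1: τ_5=1, arrival time A_5=13
draw d_6=0: τ_6=2, arrival time A_6=15
N_t over t=0..6: 0:0 1:0 2:0 3:0 4:1 5:1 6:2


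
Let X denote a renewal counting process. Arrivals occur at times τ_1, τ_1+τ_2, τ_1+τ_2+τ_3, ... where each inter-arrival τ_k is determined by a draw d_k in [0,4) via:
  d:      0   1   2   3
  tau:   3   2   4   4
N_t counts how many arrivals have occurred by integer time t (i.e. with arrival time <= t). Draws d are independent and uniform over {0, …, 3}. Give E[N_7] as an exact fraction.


Inter-arrival values over d=0..3: [3, 2, 4, 4]
Each d has probability 1/4, so the pmf of τ is: f(2) = 1/4, f(3) = 1/4, f(4) = 1/2
Renewal equation for m(n) = E[N_n]: condition on τ_1 = k (if k <= n, one arrival plus a fresh copy on the remaining n−k steps): m(n) = F(n) + Σ_{k<=n} f(k)·m(n−k), where F(n) = P(τ <= n) and m(0) = 0
m(1) = F(1) = 0
m(2) = F(2) = 1/4
m(3) = F(3) = 1/2
m(4) = F(4) + f(2)·m(2) = 1 + 1/4·1/4 = 17/16
m(5) = F(5) + f(2)·m(3) + f(3)·m(2) = 1 + 1/4·1/2 + 1/4·1/4 = 19/16
m(6) = F(6) + f(2)·m(4) + f(3)·m(3) + f(4)·m(2) = 1 + 1/4·17/16 + 1/4·1/2 + 1/2·1/4 = 97/64
m(7) = F(7) + f(2)·m(5) + f(3)·m(4) + f(4)·m(3) = 1 + 1/4·19/16 + 1/4·17/16 + 1/2·1/2 = 29/16
E[N_7] = m(7) = 29/16

29/16


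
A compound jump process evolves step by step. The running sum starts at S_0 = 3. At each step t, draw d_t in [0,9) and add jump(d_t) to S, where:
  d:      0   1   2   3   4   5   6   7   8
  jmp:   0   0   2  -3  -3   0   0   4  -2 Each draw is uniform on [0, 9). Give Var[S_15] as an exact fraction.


Outcome values over d=0..8: [0, 0, 2, -3, -3, 0, 0, 4, -2]
Σy = -2, Σy² = 42, M = 9
μ = -2/9 = -2/9,  σ² = 42/9 − (-2/9)² = 374/81
Independent increments: Var[S_15] = 15·σ² = 15·(374/81) = 1870/27

1870/27


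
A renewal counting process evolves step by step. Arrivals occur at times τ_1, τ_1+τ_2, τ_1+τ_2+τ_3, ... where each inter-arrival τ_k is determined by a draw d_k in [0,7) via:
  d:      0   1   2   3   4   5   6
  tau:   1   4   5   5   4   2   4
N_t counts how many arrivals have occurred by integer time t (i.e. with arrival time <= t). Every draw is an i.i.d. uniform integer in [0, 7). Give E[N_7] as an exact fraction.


1335447/823543

Inter-arrival values over d=0..6: [1, 4, 5, 5, 4, 2, 4]
Each d has probability 1/7, so the pmf of τ is: f(1) = 1/7, f(2) = 1/7, f(4) = 3/7, f(5) = 2/7
Renewal equation for m(n) = E[N_n]: condition on τ_1 = k (if k <= n, one arrival plus a fresh copy on the remaining n−k steps): m(n) = F(n) + Σ_{k<=n} f(k)·m(n−k), where F(n) = P(τ <= n) and m(0) = 0
m(1) = F(1) = 1/7
m(2) = F(2) + f(1)·m(1) = 2/7 + 1/7·1/7 = 15/49
m(3) = F(3) + f(1)·m(2) + f(2)·m(1) = 2/7 + 1/7·15/49 + 1/7·1/7 = 120/343
m(4) = F(4) + f(1)·m(3) + f(2)·m(2) = 5/7 + 1/7·120/343 + 1/7·15/49 = 1940/2401
m(5) = F(5) + f(1)·m(4) + f(2)·m(3) + f(4)·m(1) = 1 + 1/7·1940/2401 + 1/7·120/343 + 3/7·1/7 = 20616/16807
m(6) = F(6) + f(1)·m(5) + f(2)·m(4) + f(4)·m(2) + f(5)·m(1) = 1 + 1/7·20616/16807 + 1/7·1940/2401 + 3/7·15/49 + 2/7·1/7 = 172082/117649
m(7) = F(7) + f(1)·m(6) + f(2)·m(5) + f(4)·m(3) + f(5)·m(2) = 1 + 1/7·172082/117649 + 1/7·20616/16807 + 3/7·120/343 + 2/7·15/49 = 1335447/823543
E[N_7] = m(7) = 1335447/823543


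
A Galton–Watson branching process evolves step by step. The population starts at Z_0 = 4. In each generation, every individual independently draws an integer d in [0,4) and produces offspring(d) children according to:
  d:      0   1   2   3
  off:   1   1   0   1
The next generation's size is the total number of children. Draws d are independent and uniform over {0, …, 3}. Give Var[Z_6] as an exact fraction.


2454543/4194304

Outcome values over d=0..3: [1, 1, 0, 1]
Σy = 3, Σy² = 3, M = 4
μ = 3/4 = 3/4,  σ² = 3/4 − (3/4)² = 3/16
V_0 = 0, E_0 = 4
V_1 = 3/16·E_0 + (3/4)²·V_0 = 3/4;  E_1 = 3
V_2 = 3/16·E_1 + (3/4)²·V_1 = 63/64;  E_2 = 9/4
V_3 = 3/16·E_2 + (3/4)²·V_2 = 999/1024;  E_3 = 27/16
V_4 = 3/16·E_3 + (3/4)²·V_3 = 14175/16384;  E_4 = 81/64
V_5 = 3/16·E_4 + (3/4)²·V_4 = 189783/262144;  E_5 = 243/256
V_6 = 3/16·E_5 + (3/4)²·V_5 = 2454543/4194304;  E_6 = 729/1024


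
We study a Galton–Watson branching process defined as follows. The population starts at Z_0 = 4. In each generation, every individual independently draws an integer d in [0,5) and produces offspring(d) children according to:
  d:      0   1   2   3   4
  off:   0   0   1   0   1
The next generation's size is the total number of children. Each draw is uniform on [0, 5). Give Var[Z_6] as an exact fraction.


Outcome values over d=0..4: [0, 0, 1, 0, 1]
Σy = 2, Σy² = 2, M = 5
μ = 2/5 = 2/5,  σ² = 2/5 − (2/5)² = 6/25
V_0 = 0, E_0 = 4
V_1 = 6/25·E_0 + (2/5)²·V_0 = 24/25;  E_1 = 8/5
V_2 = 6/25·E_1 + (2/5)²·V_1 = 336/625;  E_2 = 16/25
V_3 = 6/25·E_2 + (2/5)²·V_2 = 3744/15625;  E_3 = 32/125
V_4 = 6/25·E_3 + (2/5)²·V_3 = 38976/390625;  E_4 = 64/625
V_5 = 6/25·E_4 + (2/5)²·V_4 = 395904/9765625;  E_5 = 128/3125
V_6 = 6/25·E_5 + (2/5)²·V_5 = 3983616/244140625;  E_6 = 256/15625

3983616/244140625


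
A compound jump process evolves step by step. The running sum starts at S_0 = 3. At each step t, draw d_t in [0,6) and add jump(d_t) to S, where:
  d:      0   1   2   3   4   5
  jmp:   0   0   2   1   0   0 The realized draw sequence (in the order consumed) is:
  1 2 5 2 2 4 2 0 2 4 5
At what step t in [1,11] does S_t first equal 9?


5

t=0: S=3, d=1, jump=0, S_1=3
t=1: S=3, d=2, jump=2, S_2=5
t=2: S=5, d=5, jump=0, S_3=5
t=3: S=5, d=2, jump=2, S_4=7
t=4: S=7, d=2, jump=2, S_5=9
t=5: S=9, d=4, jump=0, S_6=9
t=6: S=9, d=2, jump=2, S_7=11
t=7: S=11, d=0, jump=0, S_8=11
t=8: S=11, d=2, jump=2, S_9=13
t=9: S=13, d=4, jump=0, S_10=13
t=10: S=13, d=5, jump=0, S_11=13


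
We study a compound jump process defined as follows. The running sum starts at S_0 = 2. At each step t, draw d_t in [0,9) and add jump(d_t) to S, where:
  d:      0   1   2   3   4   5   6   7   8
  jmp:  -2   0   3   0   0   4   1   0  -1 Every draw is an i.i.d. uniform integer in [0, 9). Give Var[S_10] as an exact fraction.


Outcome values over d=0..8: [-2, 0, 3, 0, 0, 4, 1, 0, -1]
Σy = 5, Σy² = 31, M = 9
μ = 5/9 = 5/9,  σ² = 31/9 − (5/9)² = 254/81
Independent increments: Var[S_10] = 10·σ² = 10·(254/81) = 2540/81

2540/81


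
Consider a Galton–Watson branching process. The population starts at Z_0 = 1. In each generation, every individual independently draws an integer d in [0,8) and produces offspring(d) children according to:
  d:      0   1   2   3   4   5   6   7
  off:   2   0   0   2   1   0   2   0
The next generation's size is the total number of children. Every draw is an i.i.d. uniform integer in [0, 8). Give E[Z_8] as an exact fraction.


5764801/16777216

Outcome values over d=0..7: [2, 0, 0, 2, 1, 0, 2, 0]
Σy = 7, Σy² = 13, M = 8
μ = 7/8 = 7/8,  σ² = 13/8 − (7/8)² = 55/64
E[Z_0] = 1
E[Z_1] = 7/8·E[Z_0] = 7/8
E[Z_2] = 7/8·E[Z_1] = 49/64
E[Z_3] = 7/8·E[Z_2] = 343/512
E[Z_4] = 7/8·E[Z_3] = 2401/4096
E[Z_5] = 7/8·E[Z_4] = 16807/32768
E[Z_6] = 7/8·E[Z_5] = 117649/262144
E[Z_7] = 7/8·E[Z_6] = 823543/2097152
E[Z_8] = 7/8·E[Z_7] = 5764801/16777216


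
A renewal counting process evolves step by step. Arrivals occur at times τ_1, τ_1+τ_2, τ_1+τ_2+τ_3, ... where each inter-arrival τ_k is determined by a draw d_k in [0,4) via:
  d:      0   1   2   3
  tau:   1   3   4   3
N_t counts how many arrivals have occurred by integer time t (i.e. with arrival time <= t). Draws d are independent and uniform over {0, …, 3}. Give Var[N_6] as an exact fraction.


Inter-arrival values over d=0..3: [1, 3, 4, 3]
Each d has probability 1/4, so the pmf of τ is: f(1) = 1/4, f(3) = 1/2, f(4) = 1/4
Let p_n(j) = P(N_n = j), with p_0 = [1]. Condition on τ_1: p_n(0) = P(τ > n), and for j >= 1, p_n(j) = Σ_{k<=n} f(k)·p_{n−k}(j−1)
p_1 = [3/4, 1/4]  (j = 0..1)
p_2 = [3/4, 3/16, 1/16]  (j = 0..2)
p_3 = [1/4, 11/16, 3/64, 1/64]  (j = 0..3)
p_4 = [0, 11/16, 19/64, 3/256, 1/256]  (j = 0..4)
p_5 = [0, 9/16, 21/64, 27/256, 3/1024, 1/1024]  (j = 0..5)
p_6 = [0, 5/16, 17/32, 31/256, 35/1024, 3/4096, 1/4096]  (j = 0..6)
E[N_6] = Σ j·p_6(j) = 7701/4096;  E[N_6²] = Σ j²·p_6(j) = 16799/4096
Var[N_6] = 16799/4096 − (7701/4096)² = 9503303/16777216

9503303/16777216


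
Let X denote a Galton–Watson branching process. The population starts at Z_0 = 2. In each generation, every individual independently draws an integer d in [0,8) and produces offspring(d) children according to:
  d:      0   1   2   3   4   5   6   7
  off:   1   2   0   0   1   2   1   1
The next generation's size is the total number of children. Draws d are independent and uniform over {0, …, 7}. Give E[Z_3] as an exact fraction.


2

Outcome values over d=0..7: [1, 2, 0, 0, 1, 2, 1, 1]
Σy = 8, Σy² = 12, M = 8
μ = 8/8 = 1,  σ² = 12/8 − (1)² = 1/2
E[Z_0] = 2
E[Z_1] = 1·E[Z_0] = 2
E[Z_2] = 1·E[Z_1] = 2
E[Z_3] = 1·E[Z_2] = 2


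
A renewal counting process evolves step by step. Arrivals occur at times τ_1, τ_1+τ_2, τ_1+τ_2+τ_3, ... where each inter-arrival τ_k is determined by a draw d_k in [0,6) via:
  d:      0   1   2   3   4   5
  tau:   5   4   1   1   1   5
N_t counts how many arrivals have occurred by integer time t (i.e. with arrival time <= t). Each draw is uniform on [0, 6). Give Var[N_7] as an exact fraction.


194711/147456

Inter-arrival values over d=0..5: [5, 4, 1, 1, 1, 5]
Each d has probability 1/6, so the pmf of τ is: f(1) = 1/2, f(4) = 1/6, f(5) = 1/3
Let p_n(j) = P(N_n = j), with p_0 = [1]. Condition on τ_1: p_n(0) = P(τ > n), and for j >= 1, p_n(j) = Σ_{k<=n} f(k)·p_{n−k}(j−1)
p_1 = [1/2, 1/2]  (j = 0..1)
p_2 = [1/2, 1/4, 1/4]  (j = 0..2)
p_3 = [1/2, 1/4, 1/8, 1/8]  (j = 0..3)
p_4 = [1/3, 5/12, 1/8, 1/16, 1/16]  (j = 0..4)
p_5 = [0, 7/12, 7/24, 1/16, 1/32, 1/32]  (j = 0..5)
p_6 = [0, 1/4, 1/2, 3/16, 1/32, 1/64, 1/64]  (j = 0..6)
p_7 = [0, 1/4, 1/4, 17/48, 11/96, 1/64, 1/128, 1/128]  (j = 0..7)
E[N_7] = Σ j·p_7(j) = 941/384;  E[N_7²] = Σ j²·p_7(j) = 2813/384
Var[N_7] = 2813/384 − (941/384)² = 194711/147456


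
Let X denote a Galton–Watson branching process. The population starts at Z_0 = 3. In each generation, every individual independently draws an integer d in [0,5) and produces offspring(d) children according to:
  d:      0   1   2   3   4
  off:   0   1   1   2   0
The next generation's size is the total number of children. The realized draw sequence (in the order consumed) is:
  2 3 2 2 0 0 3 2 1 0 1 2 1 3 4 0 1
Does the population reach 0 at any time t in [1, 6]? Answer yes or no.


no

gen 0: Z_0=3, draws=[2, 3, 2], offspring=[1, 2, 1], Z_1=4
gen 1: Z_1=4, draws=[2, 0, 0, 3], offspring=[1, 0, 0, 2], Z_2=3
gen 2: Z_2=3, draws=[2, 1, 0], offspring=[1, 1, 0], Z_3=2
gen 3: Z_3=2, draws=[1, 2], offspring=[1, 1], Z_4=2
gen 4: Z_4=2, draws=[1, 3], offspring=[1, 2], Z_5=3
gen 5: Z_5=3, draws=[4, 0, 1], offspring=[0, 0, 1], Z_6=1


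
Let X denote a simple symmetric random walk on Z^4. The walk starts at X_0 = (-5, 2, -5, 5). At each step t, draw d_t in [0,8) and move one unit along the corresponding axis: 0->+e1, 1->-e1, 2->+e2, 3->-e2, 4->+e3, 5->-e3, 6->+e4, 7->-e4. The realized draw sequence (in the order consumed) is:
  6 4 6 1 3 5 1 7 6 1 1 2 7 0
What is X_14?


(-8, 2, -5, 6)

t=0: X=(-5, 2, -5, 5), d=6 → +e4, X_1=(-5, 2, -5, 6)
t=1: X=(-5, 2, -5, 6), d=4 → +e3, X_2=(-5, 2, -4, 6)
t=2: X=(-5, 2, -4, 6), d=6 → +e4, X_3=(-5, 2, -4, 7)
t=3: X=(-5, 2, -4, 7), d=1 → -e1, X_4=(-6, 2, -4, 7)
t=4: X=(-6, 2, -4, 7), d=3 → -e2, X_5=(-6, 1, -4, 7)
t=5: X=(-6, 1, -4, 7), d=5 → -e3, X_6=(-6, 1, -5, 7)
t=6: X=(-6, 1, -5, 7), d=1 → -e1, X_7=(-7, 1, -5, 7)
t=7: X=(-7, 1, -5, 7), d=7 → -e4, X_8=(-7, 1, -5, 6)
t=8: X=(-7, 1, -5, 6), d=6 → +e4, X_9=(-7, 1, -5, 7)
t=9: X=(-7, 1, -5, 7), d=1 → -e1, X_10=(-8, 1, -5, 7)
t=10: X=(-8, 1, -5, 7), d=1 → -e1, X_11=(-9, 1, -5, 7)
t=11: X=(-9, 1, -5, 7), d=2 → +e2, X_12=(-9, 2, -5, 7)
t=12: X=(-9, 2, -5, 7), d=7 → -e4, X_13=(-9, 2, -5, 6)
t=13: X=(-9, 2, -5, 6), d=0 → +e1, X_14=(-8, 2, -5, 6)


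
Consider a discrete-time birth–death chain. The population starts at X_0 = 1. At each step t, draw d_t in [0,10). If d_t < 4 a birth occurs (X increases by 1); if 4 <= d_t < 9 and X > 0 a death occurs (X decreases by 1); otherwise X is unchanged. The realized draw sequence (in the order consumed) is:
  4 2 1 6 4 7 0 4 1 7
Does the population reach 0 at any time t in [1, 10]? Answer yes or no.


t=0: X=1, d=4 → death, X_1=0
t=1: X=0, d=2 → birth, X_2=1
t=2: X=1, d=1 → birth, X_3=2
t=3: X=2, d=6 → death, X_4=1
t=4: X=1, d=4 → death, X_5=0
t=5: X=0, d=7 → hold, X_6=0
t=6: X=0, d=0 → birth, X_7=1
t=7: X=1, d=4 → death, X_8=0
t=8: X=0, d=1 → birth, X_9=1
t=9: X=1, d=7 → death, X_10=0

yes


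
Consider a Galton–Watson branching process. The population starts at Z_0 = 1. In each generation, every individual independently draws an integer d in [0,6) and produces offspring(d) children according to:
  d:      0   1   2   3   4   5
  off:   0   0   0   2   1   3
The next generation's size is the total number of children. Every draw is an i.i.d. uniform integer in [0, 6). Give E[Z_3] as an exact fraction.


Outcome values over d=0..5: [0, 0, 0, 2, 1, 3]
Σy = 6, Σy² = 14, M = 6
μ = 6/6 = 1,  σ² = 14/6 − (1)² = 4/3
E[Z_0] = 1
E[Z_1] = 1·E[Z_0] = 1
E[Z_2] = 1·E[Z_1] = 1
E[Z_3] = 1·E[Z_2] = 1

1


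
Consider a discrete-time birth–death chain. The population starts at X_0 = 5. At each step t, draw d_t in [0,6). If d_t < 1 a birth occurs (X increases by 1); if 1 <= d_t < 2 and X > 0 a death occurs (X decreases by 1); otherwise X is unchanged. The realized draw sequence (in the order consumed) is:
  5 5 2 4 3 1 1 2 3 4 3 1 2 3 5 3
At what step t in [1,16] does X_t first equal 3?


t=0: X=5, d=5 → hold, X_1=5
t=1: X=5, d=5 → hold, X_2=5
t=2: X=5, d=2 → hold, X_3=5
t=3: X=5, d=4 → hold, X_4=5
t=4: X=5, d=3 → hold, X_5=5
t=5: X=5, d=1 → death, X_6=4
t=6: X=4, d=1 → death, X_7=3
t=7: X=3, d=2 → hold, X_8=3
t=8: X=3, d=3 → hold, X_9=3
t=9: X=3, d=4 → hold, X_10=3
t=10: X=3, d=3 → hold, X_11=3
t=11: X=3, d=1 → death, X_12=2
t=12: X=2, d=2 → hold, X_13=2
t=13: X=2, d=3 → hold, X_14=2
t=14: X=2, d=5 → hold, X_15=2
t=15: X=2, d=3 → hold, X_16=2

7


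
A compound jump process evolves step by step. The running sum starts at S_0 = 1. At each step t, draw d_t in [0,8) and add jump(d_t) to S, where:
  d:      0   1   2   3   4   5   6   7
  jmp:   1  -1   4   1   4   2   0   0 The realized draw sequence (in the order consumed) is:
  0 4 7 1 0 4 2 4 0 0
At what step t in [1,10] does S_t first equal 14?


7

t=0: S=1, d=0, jump=1, S_1=2
t=1: S=2, d=4, jump=4, S_2=6
t=2: S=6, d=7, jump=0, S_3=6
t=3: S=6, d=1, jump=-1, S_4=5
t=4: S=5, d=0, jump=1, S_5=6
t=5: S=6, d=4, jump=4, S_6=10
t=6: S=10, d=2, jump=4, S_7=14
t=7: S=14, d=4, jump=4, S_8=18
t=8: S=18, d=0, jump=1, S_9=19
t=9: S=19, d=0, jump=1, S_10=20


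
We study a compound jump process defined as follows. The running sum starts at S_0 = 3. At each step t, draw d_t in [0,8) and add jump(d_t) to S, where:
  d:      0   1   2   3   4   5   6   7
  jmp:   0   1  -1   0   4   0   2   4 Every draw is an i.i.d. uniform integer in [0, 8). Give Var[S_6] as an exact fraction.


Outcome values over d=0..7: [0, 1, -1, 0, 4, 0, 2, 4]
Σy = 10, Σy² = 38, M = 8
μ = 10/8 = 5/4,  σ² = 38/8 − (5/4)² = 51/16
Independent increments: Var[S_6] = 6·σ² = 6·(51/16) = 153/8

153/8


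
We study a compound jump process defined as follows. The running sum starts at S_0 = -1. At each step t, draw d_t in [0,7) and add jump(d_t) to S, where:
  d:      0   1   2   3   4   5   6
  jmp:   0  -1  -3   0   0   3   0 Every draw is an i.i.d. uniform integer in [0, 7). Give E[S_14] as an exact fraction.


-3

Outcome values over d=0..6: [0, -1, -3, 0, 0, 3, 0]
Σy = -1, Σy² = 19, M = 7
μ = -1/7 = -1/7,  σ² = 19/7 − (-1/7)² = 132/49
E[S_14] = -1 + 14·(-1/7) = -3


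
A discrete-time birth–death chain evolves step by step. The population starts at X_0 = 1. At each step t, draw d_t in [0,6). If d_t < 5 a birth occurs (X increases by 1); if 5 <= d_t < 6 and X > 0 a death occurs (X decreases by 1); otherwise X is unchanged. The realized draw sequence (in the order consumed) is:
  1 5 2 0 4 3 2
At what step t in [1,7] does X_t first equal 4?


5

t=0: X=1, d=1 → birth, X_1=2
t=1: X=2, d=5 → death, X_2=1
t=2: X=1, d=2 → birth, X_3=2
t=3: X=2, d=0 → birth, X_4=3
t=4: X=3, d=4 → birth, X_5=4
t=5: X=4, d=3 → birth, X_6=5
t=6: X=5, d=2 → birth, X_7=6


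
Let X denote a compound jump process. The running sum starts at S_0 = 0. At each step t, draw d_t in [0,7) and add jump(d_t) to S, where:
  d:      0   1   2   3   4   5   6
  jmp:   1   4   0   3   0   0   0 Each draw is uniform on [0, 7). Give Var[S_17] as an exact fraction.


2006/49

Outcome values over d=0..6: [1, 4, 0, 3, 0, 0, 0]
Σy = 8, Σy² = 26, M = 7
μ = 8/7 = 8/7,  σ² = 26/7 − (8/7)² = 118/49
Independent increments: Var[S_17] = 17·σ² = 17·(118/49) = 2006/49


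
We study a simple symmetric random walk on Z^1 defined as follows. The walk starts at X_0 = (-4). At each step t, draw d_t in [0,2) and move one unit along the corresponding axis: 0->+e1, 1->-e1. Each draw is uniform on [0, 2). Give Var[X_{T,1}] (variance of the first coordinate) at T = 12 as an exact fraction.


Outcome values over d=0..1: [1, -1]
Σy = 0, Σy² = 2, M = 2
μ = 0/2 = 0,  σ² = 2/2 − (0)² = 1
Independent increments: Var[X_12] = 12·σ² = 12·(1) = 12

12


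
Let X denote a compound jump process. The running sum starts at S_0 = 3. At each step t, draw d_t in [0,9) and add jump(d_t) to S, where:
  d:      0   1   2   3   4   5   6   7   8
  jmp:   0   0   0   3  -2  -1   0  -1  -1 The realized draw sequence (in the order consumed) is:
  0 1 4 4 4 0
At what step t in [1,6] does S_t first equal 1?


3

t=0: S=3, d=0, jump=0, S_1=3
t=1: S=3, d=1, jump=0, S_2=3
t=2: S=3, d=4, jump=-2, S_3=1
t=3: S=1, d=4, jump=-2, S_4=-1
t=4: S=-1, d=4, jump=-2, S_5=-3
t=5: S=-3, d=0, jump=0, S_6=-3


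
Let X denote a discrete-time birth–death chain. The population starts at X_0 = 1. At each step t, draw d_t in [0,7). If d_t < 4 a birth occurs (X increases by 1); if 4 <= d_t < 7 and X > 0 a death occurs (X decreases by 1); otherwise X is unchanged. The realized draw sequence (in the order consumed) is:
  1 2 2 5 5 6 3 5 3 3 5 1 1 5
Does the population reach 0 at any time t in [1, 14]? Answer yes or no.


t=0: X=1, d=1 → birth, X_1=2
t=1: X=2, d=2 → birth, X_2=3
t=2: X=3, d=2 → birth, X_3=4
t=3: X=4, d=5 → death, X_4=3
t=4: X=3, d=5 → death, X_5=2
t=5: X=2, d=6 → death, X_6=1
t=6: X=1, d=3 → birth, X_7=2
t=7: X=2, d=5 → death, X_8=1
t=8: X=1, d=3 → birth, X_9=2
t=9: X=2, d=3 → birth, X_10=3
t=10: X=3, d=5 → death, X_11=2
t=11: X=2, d=1 → birth, X_12=3
t=12: X=3, d=1 → birth, X_13=4
t=13: X=4, d=5 → death, X_14=3

no


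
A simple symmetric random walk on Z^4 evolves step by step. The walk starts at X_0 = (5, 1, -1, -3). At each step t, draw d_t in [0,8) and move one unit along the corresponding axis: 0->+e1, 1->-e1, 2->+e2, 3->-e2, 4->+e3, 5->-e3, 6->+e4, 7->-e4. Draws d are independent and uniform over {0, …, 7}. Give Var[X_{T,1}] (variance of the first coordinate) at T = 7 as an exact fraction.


Outcome values over d=0..7: [1, -1, 0, 0, 0, 0, 0, 0]
Σy = 0, Σy² = 2, M = 8
μ = 0/8 = 0,  σ² = 2/8 − (0)² = 1/4
Independent increments: Var[X_7] = 7·σ² = 7·(1/4) = 7/4

7/4


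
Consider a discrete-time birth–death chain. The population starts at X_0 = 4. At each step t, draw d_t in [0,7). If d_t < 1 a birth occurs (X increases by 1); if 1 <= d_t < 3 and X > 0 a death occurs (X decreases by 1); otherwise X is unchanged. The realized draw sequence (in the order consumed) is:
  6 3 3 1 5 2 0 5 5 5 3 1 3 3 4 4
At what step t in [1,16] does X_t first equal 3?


4

t=0: X=4, d=6 → hold, X_1=4
t=1: X=4, d=3 → hold, X_2=4
t=2: X=4, d=3 → hold, X_3=4
t=3: X=4, d=1 → death, X_4=3
t=4: X=3, d=5 → hold, X_5=3
t=5: X=3, d=2 → death, X_6=2
t=6: X=2, d=0 → birth, X_7=3
t=7: X=3, d=5 → hold, X_8=3
t=8: X=3, d=5 → hold, X_9=3
t=9: X=3, d=5 → hold, X_10=3
t=10: X=3, d=3 → hold, X_11=3
t=11: X=3, d=1 → death, X_12=2
t=12: X=2, d=3 → hold, X_13=2
t=13: X=2, d=3 → hold, X_14=2
t=14: X=2, d=4 → hold, X_15=2
t=15: X=2, d=4 → hold, X_16=2


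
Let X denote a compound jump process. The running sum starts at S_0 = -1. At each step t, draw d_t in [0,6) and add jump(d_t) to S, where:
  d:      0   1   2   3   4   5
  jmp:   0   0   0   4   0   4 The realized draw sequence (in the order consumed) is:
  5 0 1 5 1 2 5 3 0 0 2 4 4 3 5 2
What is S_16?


23

t=0: S=-1, d=5, jump=4, S_1=3
t=1: S=3, d=0, jump=0, S_2=3
t=2: S=3, d=1, jump=0, S_3=3
t=3: S=3, d=5, jump=4, S_4=7
t=4: S=7, d=1, jump=0, S_5=7
t=5: S=7, d=2, jump=0, S_6=7
t=6: S=7, d=5, jump=4, S_7=11
t=7: S=11, d=3, jump=4, S_8=15
t=8: S=15, d=0, jump=0, S_9=15
t=9: S=15, d=0, jump=0, S_10=15
t=10: S=15, d=2, jump=0, S_11=15
t=11: S=15, d=4, jump=0, S_12=15
t=12: S=15, d=4, jump=0, S_13=15
t=13: S=15, d=3, jump=4, S_14=19
t=14: S=19, d=5, jump=4, S_15=23
t=15: S=23, d=2, jump=0, S_16=23


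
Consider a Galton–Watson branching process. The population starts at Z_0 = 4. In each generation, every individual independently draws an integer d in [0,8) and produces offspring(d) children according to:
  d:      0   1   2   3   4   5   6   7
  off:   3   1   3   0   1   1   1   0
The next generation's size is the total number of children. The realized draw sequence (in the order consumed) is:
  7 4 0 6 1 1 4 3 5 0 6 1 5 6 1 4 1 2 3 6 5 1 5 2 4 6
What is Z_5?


gen 0: Z_0=4, draws=[7, 4, 0, 6], offspring=[0, 1, 3, 1], Z_1=5
gen 1: Z_1=5, draws=[1, 1, 4, 3, 5], offspring=[1, 1, 1, 0, 1], Z_2=4
gen 2: Z_2=4, draws=[0, 6, 1, 5], offspring=[3, 1, 1, 1], Z_3=6
gen 3: Z_3=6, draws=[6, 1, 4, 1, 2, 3], offspring=[1, 1, 1, 1, 3, 0], Z_4=7
gen 4: Z_4=7, draws=[6, 5, 1, 5, 2, 4, 6], offspring=[1, 1, 1, 1, 3, 1, 1], Z_5=9

9


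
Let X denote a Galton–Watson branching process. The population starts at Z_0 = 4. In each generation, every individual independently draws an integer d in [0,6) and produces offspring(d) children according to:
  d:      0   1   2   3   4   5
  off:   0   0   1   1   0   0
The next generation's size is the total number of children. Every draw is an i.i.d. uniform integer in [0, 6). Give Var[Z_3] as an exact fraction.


Outcome values over d=0..5: [0, 0, 1, 1, 0, 0]
Σy = 2, Σy² = 2, M = 6
μ = 2/6 = 1/3,  σ² = 2/6 − (1/3)² = 2/9
V_0 = 0, E_0 = 4
V_1 = 2/9·E_0 + (1/3)²·V_0 = 8/9;  E_1 = 4/3
V_2 = 2/9·E_1 + (1/3)²·V_1 = 32/81;  E_2 = 4/9
V_3 = 2/9·E_2 + (1/3)²·V_2 = 104/729;  E_3 = 4/27

104/729


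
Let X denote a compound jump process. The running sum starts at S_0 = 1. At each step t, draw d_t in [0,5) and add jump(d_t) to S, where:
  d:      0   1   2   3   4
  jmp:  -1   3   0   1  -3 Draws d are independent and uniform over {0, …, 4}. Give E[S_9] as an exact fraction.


Outcome values over d=0..4: [-1, 3, 0, 1, -3]
Σy = 0, Σy² = 20, M = 5
μ = 0/5 = 0,  σ² = 20/5 − (0)² = 4
E[S_9] = 1 + 9·(0) = 1

1


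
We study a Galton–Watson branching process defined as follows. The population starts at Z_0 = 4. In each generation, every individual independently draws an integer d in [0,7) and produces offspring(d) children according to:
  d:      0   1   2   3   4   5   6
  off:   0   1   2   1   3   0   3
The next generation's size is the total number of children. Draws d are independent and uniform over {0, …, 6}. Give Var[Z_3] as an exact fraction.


Outcome values over d=0..6: [0, 1, 2, 1, 3, 0, 3]
Σy = 10, Σy² = 24, M = 7
μ = 10/7 = 10/7,  σ² = 24/7 − (10/7)² = 68/49
V_0 = 0, E_0 = 4
V_1 = 68/49·E_0 + (10/7)²·V_0 = 272/49;  E_1 = 40/7
V_2 = 68/49·E_1 + (10/7)²·V_1 = 46240/2401;  E_2 = 400/49
V_3 = 68/49·E_2 + (10/7)²·V_2 = 5956800/117649;  E_3 = 4000/343

5956800/117649


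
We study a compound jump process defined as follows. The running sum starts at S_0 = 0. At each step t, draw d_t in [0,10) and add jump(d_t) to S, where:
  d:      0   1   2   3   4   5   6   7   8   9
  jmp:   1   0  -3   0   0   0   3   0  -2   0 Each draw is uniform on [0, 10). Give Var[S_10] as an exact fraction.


Outcome values over d=0..9: [1, 0, -3, 0, 0, 0, 3, 0, -2, 0]
Σy = -1, Σy² = 23, M = 10
μ = -1/10 = -1/10,  σ² = 23/10 − (-1/10)² = 229/100
Independent increments: Var[S_10] = 10·σ² = 10·(229/100) = 229/10

229/10


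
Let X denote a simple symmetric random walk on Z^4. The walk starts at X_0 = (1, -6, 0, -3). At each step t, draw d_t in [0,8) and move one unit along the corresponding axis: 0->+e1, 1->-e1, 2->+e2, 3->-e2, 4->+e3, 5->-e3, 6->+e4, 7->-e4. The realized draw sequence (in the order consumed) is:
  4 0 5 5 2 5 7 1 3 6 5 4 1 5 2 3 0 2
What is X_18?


(1, -5, -3, -3)

t=0: X=(1, -6, 0, -3), d=4 → +e3, X_1=(1, -6, 1, -3)
t=1: X=(1, -6, 1, -3), d=0 → +e1, X_2=(2, -6, 1, -3)
t=2: X=(2, -6, 1, -3), d=5 → -e3, X_3=(2, -6, 0, -3)
t=3: X=(2, -6, 0, -3), d=5 → -e3, X_4=(2, -6, -1, -3)
t=4: X=(2, -6, -1, -3), d=2 → +e2, X_5=(2, -5, -1, -3)
t=5: X=(2, -5, -1, -3), d=5 → -e3, X_6=(2, -5, -2, -3)
t=6: X=(2, -5, -2, -3), d=7 → -e4, X_7=(2, -5, -2, -4)
t=7: X=(2, -5, -2, -4), d=1 → -e1, X_8=(1, -5, -2, -4)
t=8: X=(1, -5, -2, -4), d=3 → -e2, X_9=(1, -6, -2, -4)
t=9: X=(1, -6, -2, -4), d=6 → +e4, X_10=(1, -6, -2, -3)
t=10: X=(1, -6, -2, -3), d=5 → -e3, X_11=(1, -6, -3, -3)
t=11: X=(1, -6, -3, -3), d=4 → +e3, X_12=(1, -6, -2, -3)
t=12: X=(1, -6, -2, -3), d=1 → -e1, X_13=(0, -6, -2, -3)
t=13: X=(0, -6, -2, -3), d=5 → -e3, X_14=(0, -6, -3, -3)
t=14: X=(0, -6, -3, -3), d=2 → +e2, X_15=(0, -5, -3, -3)
t=15: X=(0, -5, -3, -3), d=3 → -e2, X_16=(0, -6, -3, -3)
t=16: X=(0, -6, -3, -3), d=0 → +e1, X_17=(1, -6, -3, -3)
t=17: X=(1, -6, -3, -3), d=2 → +e2, X_18=(1, -5, -3, -3)


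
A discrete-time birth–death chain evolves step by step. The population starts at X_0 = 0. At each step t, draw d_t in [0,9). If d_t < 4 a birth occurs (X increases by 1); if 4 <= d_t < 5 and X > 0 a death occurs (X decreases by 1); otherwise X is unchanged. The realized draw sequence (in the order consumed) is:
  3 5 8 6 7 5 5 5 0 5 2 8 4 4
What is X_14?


t=0: X=0, d=3 → birth, X_1=1
t=1: X=1, d=5 → hold, X_2=1
t=2: X=1, d=8 → hold, X_3=1
t=3: X=1, d=6 → hold, X_4=1
t=4: X=1, d=7 → hold, X_5=1
t=5: X=1, d=5 → hold, X_6=1
t=6: X=1, d=5 → hold, X_7=1
t=7: X=1, d=5 → hold, X_8=1
t=8: X=1, d=0 → birth, X_9=2
t=9: X=2, d=5 → hold, X_10=2
t=10: X=2, d=2 → birth, X_11=3
t=11: X=3, d=8 → hold, X_12=3
t=12: X=3, d=4 → death, X_13=2
t=13: X=2, d=4 → death, X_14=1

1


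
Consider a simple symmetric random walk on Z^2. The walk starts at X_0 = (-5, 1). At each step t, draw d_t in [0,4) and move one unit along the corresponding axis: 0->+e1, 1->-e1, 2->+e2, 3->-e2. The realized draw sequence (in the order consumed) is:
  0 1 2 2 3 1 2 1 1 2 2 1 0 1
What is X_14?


(-9, 5)

t=0: X=(-5, 1), d=0 → +e1, X_1=(-4, 1)
t=1: X=(-4, 1), d=1 → -e1, X_2=(-5, 1)
t=2: X=(-5, 1), d=2 → +e2, X_3=(-5, 2)
t=3: X=(-5, 2), d=2 → +e2, X_4=(-5, 3)
t=4: X=(-5, 3), d=3 → -e2, X_5=(-5, 2)
t=5: X=(-5, 2), d=1 → -e1, X_6=(-6, 2)
t=6: X=(-6, 2), d=2 → +e2, X_7=(-6, 3)
t=7: X=(-6, 3), d=1 → -e1, X_8=(-7, 3)
t=8: X=(-7, 3), d=1 → -e1, X_9=(-8, 3)
t=9: X=(-8, 3), d=2 → +e2, X_10=(-8, 4)
t=10: X=(-8, 4), d=2 → +e2, X_11=(-8, 5)
t=11: X=(-8, 5), d=1 → -e1, X_12=(-9, 5)
t=12: X=(-9, 5), d=0 → +e1, X_13=(-8, 5)
t=13: X=(-8, 5), d=1 → -e1, X_14=(-9, 5)


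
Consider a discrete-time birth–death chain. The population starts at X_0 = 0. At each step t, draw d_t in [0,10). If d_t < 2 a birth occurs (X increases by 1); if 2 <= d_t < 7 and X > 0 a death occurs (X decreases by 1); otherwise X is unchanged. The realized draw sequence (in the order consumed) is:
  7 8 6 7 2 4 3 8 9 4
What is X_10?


t=0: X=0, d=7 → hold, X_1=0
t=1: X=0, d=8 → hold, X_2=0
t=2: X=0, d=6 → hold, X_3=0
t=3: X=0, d=7 → hold, X_4=0
t=4: X=0, d=2 → hold, X_5=0
t=5: X=0, d=4 → hold, X_6=0
t=6: X=0, d=3 → hold, X_7=0
t=7: X=0, d=8 → hold, X_8=0
t=8: X=0, d=9 → hold, X_9=0
t=9: X=0, d=4 → hold, X_10=0

0


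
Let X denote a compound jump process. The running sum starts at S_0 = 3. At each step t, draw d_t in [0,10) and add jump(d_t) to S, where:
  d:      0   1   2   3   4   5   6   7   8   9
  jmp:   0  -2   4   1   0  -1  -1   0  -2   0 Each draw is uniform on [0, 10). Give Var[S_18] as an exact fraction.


2421/50

Outcome values over d=0..9: [0, -2, 4, 1, 0, -1, -1, 0, -2, 0]
Σy = -1, Σy² = 27, M = 10
μ = -1/10 = -1/10,  σ² = 27/10 − (-1/10)² = 269/100
Independent increments: Var[S_18] = 18·σ² = 18·(269/100) = 2421/50


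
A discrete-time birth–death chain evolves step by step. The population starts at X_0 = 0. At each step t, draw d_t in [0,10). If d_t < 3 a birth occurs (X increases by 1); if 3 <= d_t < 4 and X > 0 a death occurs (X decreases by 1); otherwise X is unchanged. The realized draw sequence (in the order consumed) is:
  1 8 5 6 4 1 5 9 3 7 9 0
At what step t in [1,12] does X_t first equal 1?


t=0: X=0, d=1 → birth, X_1=1
t=1: X=1, d=8 → hold, X_2=1
t=2: X=1, d=5 → hold, X_3=1
t=3: X=1, d=6 → hold, X_4=1
t=4: X=1, d=4 → hold, X_5=1
t=5: X=1, d=1 → birth, X_6=2
t=6: X=2, d=5 → hold, X_7=2
t=7: X=2, d=9 → hold, X_8=2
t=8: X=2, d=3 → death, X_9=1
t=9: X=1, d=7 → hold, X_10=1
t=10: X=1, d=9 → hold, X_11=1
t=11: X=1, d=0 → birth, X_12=2

1


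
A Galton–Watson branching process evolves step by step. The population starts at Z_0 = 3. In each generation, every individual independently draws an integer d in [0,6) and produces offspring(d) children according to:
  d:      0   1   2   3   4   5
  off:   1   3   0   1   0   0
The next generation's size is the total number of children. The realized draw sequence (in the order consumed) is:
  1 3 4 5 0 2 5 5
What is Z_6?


gen 0: Z_0=3, draws=[1, 3, 4], offspring=[3, 1, 0], Z_1=4
gen 1: Z_1=4, draws=[5, 0, 2, 5], offspring=[0, 1, 0, 0], Z_2=1
gen 2: Z_2=1, draws=[5], offspring=[0], Z_3=0
gen 3: Z_3=0, draws=[], offspring=[], Z_4=0
gen 4: Z_4=0, draws=[], offspring=[], Z_5=0
gen 5: Z_5=0, draws=[], offspring=[], Z_6=0

0
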